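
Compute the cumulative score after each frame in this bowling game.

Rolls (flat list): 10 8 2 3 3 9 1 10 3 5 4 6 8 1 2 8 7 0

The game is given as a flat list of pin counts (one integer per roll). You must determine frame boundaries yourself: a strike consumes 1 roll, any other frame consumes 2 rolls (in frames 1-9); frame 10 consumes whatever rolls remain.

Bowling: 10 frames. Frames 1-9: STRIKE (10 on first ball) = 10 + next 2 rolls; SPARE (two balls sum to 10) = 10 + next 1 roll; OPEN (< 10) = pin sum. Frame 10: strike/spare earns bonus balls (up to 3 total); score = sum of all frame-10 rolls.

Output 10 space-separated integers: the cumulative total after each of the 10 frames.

Frame 1: STRIKE. 10 + next two rolls (8+2) = 20. Cumulative: 20
Frame 2: SPARE (8+2=10). 10 + next roll (3) = 13. Cumulative: 33
Frame 3: OPEN (3+3=6). Cumulative: 39
Frame 4: SPARE (9+1=10). 10 + next roll (10) = 20. Cumulative: 59
Frame 5: STRIKE. 10 + next two rolls (3+5) = 18. Cumulative: 77
Frame 6: OPEN (3+5=8). Cumulative: 85
Frame 7: SPARE (4+6=10). 10 + next roll (8) = 18. Cumulative: 103
Frame 8: OPEN (8+1=9). Cumulative: 112
Frame 9: SPARE (2+8=10). 10 + next roll (7) = 17. Cumulative: 129
Frame 10: OPEN. Sum of all frame-10 rolls (7+0) = 7. Cumulative: 136

Answer: 20 33 39 59 77 85 103 112 129 136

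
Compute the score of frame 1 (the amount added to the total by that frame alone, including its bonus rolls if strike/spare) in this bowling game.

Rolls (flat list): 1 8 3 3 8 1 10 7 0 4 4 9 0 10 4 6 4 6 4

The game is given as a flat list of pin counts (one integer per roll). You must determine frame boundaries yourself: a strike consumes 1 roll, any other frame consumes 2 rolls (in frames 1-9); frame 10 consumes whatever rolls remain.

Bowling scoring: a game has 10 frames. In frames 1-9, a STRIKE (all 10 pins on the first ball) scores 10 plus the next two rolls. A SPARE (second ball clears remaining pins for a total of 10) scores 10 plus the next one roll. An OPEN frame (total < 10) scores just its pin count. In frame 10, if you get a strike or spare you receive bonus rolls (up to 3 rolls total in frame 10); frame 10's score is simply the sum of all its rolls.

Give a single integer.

Frame 1: OPEN (1+8=9). Cumulative: 9
Frame 2: OPEN (3+3=6). Cumulative: 15
Frame 3: OPEN (8+1=9). Cumulative: 24

Answer: 9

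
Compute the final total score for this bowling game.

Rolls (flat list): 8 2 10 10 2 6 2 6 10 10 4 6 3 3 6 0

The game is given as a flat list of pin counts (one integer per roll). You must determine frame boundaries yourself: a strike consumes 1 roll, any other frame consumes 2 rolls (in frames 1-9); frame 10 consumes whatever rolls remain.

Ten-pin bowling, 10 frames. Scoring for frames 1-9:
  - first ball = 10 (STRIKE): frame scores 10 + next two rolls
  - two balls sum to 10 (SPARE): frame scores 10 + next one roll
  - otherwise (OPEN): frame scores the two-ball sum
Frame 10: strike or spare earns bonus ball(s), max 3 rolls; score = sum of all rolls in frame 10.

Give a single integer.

Frame 1: SPARE (8+2=10). 10 + next roll (10) = 20. Cumulative: 20
Frame 2: STRIKE. 10 + next two rolls (10+2) = 22. Cumulative: 42
Frame 3: STRIKE. 10 + next two rolls (2+6) = 18. Cumulative: 60
Frame 4: OPEN (2+6=8). Cumulative: 68
Frame 5: OPEN (2+6=8). Cumulative: 76
Frame 6: STRIKE. 10 + next two rolls (10+4) = 24. Cumulative: 100
Frame 7: STRIKE. 10 + next two rolls (4+6) = 20. Cumulative: 120
Frame 8: SPARE (4+6=10). 10 + next roll (3) = 13. Cumulative: 133
Frame 9: OPEN (3+3=6). Cumulative: 139
Frame 10: OPEN. Sum of all frame-10 rolls (6+0) = 6. Cumulative: 145

Answer: 145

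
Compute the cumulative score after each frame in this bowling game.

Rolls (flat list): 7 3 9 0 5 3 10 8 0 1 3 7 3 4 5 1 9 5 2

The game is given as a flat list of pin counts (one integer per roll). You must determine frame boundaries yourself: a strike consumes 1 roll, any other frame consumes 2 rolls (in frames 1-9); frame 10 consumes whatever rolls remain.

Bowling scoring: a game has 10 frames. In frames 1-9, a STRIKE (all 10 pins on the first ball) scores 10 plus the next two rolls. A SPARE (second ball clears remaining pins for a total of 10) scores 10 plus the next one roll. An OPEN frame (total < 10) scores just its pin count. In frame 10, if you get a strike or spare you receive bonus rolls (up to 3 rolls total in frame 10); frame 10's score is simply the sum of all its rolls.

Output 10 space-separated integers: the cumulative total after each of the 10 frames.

Frame 1: SPARE (7+3=10). 10 + next roll (9) = 19. Cumulative: 19
Frame 2: OPEN (9+0=9). Cumulative: 28
Frame 3: OPEN (5+3=8). Cumulative: 36
Frame 4: STRIKE. 10 + next two rolls (8+0) = 18. Cumulative: 54
Frame 5: OPEN (8+0=8). Cumulative: 62
Frame 6: OPEN (1+3=4). Cumulative: 66
Frame 7: SPARE (7+3=10). 10 + next roll (4) = 14. Cumulative: 80
Frame 8: OPEN (4+5=9). Cumulative: 89
Frame 9: SPARE (1+9=10). 10 + next roll (5) = 15. Cumulative: 104
Frame 10: OPEN. Sum of all frame-10 rolls (5+2) = 7. Cumulative: 111

Answer: 19 28 36 54 62 66 80 89 104 111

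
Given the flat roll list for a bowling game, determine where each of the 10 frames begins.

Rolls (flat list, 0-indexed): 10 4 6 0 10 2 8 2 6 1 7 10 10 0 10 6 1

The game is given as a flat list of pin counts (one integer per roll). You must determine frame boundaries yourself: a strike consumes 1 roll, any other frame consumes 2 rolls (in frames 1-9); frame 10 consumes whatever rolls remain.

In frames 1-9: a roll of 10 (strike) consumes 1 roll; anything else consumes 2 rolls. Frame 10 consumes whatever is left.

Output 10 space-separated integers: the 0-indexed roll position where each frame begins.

Frame 1 starts at roll index 0: roll=10 (strike), consumes 1 roll
Frame 2 starts at roll index 1: rolls=4,6 (sum=10), consumes 2 rolls
Frame 3 starts at roll index 3: rolls=0,10 (sum=10), consumes 2 rolls
Frame 4 starts at roll index 5: rolls=2,8 (sum=10), consumes 2 rolls
Frame 5 starts at roll index 7: rolls=2,6 (sum=8), consumes 2 rolls
Frame 6 starts at roll index 9: rolls=1,7 (sum=8), consumes 2 rolls
Frame 7 starts at roll index 11: roll=10 (strike), consumes 1 roll
Frame 8 starts at roll index 12: roll=10 (strike), consumes 1 roll
Frame 9 starts at roll index 13: rolls=0,10 (sum=10), consumes 2 rolls
Frame 10 starts at roll index 15: 2 remaining rolls

Answer: 0 1 3 5 7 9 11 12 13 15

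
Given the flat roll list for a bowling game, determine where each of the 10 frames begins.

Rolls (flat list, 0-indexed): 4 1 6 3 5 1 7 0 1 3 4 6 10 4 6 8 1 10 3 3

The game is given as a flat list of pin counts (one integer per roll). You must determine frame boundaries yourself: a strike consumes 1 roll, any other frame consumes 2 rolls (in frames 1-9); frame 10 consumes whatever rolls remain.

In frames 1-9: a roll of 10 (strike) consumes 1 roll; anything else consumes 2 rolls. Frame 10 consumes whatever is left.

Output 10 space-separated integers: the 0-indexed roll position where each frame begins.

Answer: 0 2 4 6 8 10 12 13 15 17

Derivation:
Frame 1 starts at roll index 0: rolls=4,1 (sum=5), consumes 2 rolls
Frame 2 starts at roll index 2: rolls=6,3 (sum=9), consumes 2 rolls
Frame 3 starts at roll index 4: rolls=5,1 (sum=6), consumes 2 rolls
Frame 4 starts at roll index 6: rolls=7,0 (sum=7), consumes 2 rolls
Frame 5 starts at roll index 8: rolls=1,3 (sum=4), consumes 2 rolls
Frame 6 starts at roll index 10: rolls=4,6 (sum=10), consumes 2 rolls
Frame 7 starts at roll index 12: roll=10 (strike), consumes 1 roll
Frame 8 starts at roll index 13: rolls=4,6 (sum=10), consumes 2 rolls
Frame 9 starts at roll index 15: rolls=8,1 (sum=9), consumes 2 rolls
Frame 10 starts at roll index 17: 3 remaining rolls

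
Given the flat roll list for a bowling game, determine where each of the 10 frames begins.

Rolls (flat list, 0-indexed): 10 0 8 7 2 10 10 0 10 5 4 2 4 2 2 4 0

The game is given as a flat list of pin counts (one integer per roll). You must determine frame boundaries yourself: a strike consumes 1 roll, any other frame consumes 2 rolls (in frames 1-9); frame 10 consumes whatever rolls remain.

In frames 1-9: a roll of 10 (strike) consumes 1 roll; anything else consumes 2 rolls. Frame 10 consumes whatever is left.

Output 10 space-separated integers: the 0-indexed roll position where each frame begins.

Frame 1 starts at roll index 0: roll=10 (strike), consumes 1 roll
Frame 2 starts at roll index 1: rolls=0,8 (sum=8), consumes 2 rolls
Frame 3 starts at roll index 3: rolls=7,2 (sum=9), consumes 2 rolls
Frame 4 starts at roll index 5: roll=10 (strike), consumes 1 roll
Frame 5 starts at roll index 6: roll=10 (strike), consumes 1 roll
Frame 6 starts at roll index 7: rolls=0,10 (sum=10), consumes 2 rolls
Frame 7 starts at roll index 9: rolls=5,4 (sum=9), consumes 2 rolls
Frame 8 starts at roll index 11: rolls=2,4 (sum=6), consumes 2 rolls
Frame 9 starts at roll index 13: rolls=2,2 (sum=4), consumes 2 rolls
Frame 10 starts at roll index 15: 2 remaining rolls

Answer: 0 1 3 5 6 7 9 11 13 15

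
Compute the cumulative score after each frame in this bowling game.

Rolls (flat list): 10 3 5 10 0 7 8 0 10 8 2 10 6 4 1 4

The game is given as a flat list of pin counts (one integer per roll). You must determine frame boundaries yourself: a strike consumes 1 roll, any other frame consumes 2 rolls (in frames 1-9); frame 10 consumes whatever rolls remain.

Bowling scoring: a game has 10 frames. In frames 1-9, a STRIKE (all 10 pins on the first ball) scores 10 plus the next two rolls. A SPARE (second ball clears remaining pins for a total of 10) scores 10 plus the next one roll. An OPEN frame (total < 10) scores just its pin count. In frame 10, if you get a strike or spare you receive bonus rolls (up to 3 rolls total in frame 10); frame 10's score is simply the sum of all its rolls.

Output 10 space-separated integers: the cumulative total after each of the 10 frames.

Frame 1: STRIKE. 10 + next two rolls (3+5) = 18. Cumulative: 18
Frame 2: OPEN (3+5=8). Cumulative: 26
Frame 3: STRIKE. 10 + next two rolls (0+7) = 17. Cumulative: 43
Frame 4: OPEN (0+7=7). Cumulative: 50
Frame 5: OPEN (8+0=8). Cumulative: 58
Frame 6: STRIKE. 10 + next two rolls (8+2) = 20. Cumulative: 78
Frame 7: SPARE (8+2=10). 10 + next roll (10) = 20. Cumulative: 98
Frame 8: STRIKE. 10 + next two rolls (6+4) = 20. Cumulative: 118
Frame 9: SPARE (6+4=10). 10 + next roll (1) = 11. Cumulative: 129
Frame 10: OPEN. Sum of all frame-10 rolls (1+4) = 5. Cumulative: 134

Answer: 18 26 43 50 58 78 98 118 129 134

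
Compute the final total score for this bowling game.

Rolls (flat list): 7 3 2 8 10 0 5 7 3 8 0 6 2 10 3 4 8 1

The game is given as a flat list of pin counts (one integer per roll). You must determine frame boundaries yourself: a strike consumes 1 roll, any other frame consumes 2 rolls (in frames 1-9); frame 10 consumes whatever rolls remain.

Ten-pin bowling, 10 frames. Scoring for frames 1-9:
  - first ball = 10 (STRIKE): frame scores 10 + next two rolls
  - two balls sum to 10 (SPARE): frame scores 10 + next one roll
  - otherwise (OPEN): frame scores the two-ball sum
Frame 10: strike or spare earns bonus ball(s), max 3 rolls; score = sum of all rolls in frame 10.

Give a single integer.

Answer: 119

Derivation:
Frame 1: SPARE (7+3=10). 10 + next roll (2) = 12. Cumulative: 12
Frame 2: SPARE (2+8=10). 10 + next roll (10) = 20. Cumulative: 32
Frame 3: STRIKE. 10 + next two rolls (0+5) = 15. Cumulative: 47
Frame 4: OPEN (0+5=5). Cumulative: 52
Frame 5: SPARE (7+3=10). 10 + next roll (8) = 18. Cumulative: 70
Frame 6: OPEN (8+0=8). Cumulative: 78
Frame 7: OPEN (6+2=8). Cumulative: 86
Frame 8: STRIKE. 10 + next two rolls (3+4) = 17. Cumulative: 103
Frame 9: OPEN (3+4=7). Cumulative: 110
Frame 10: OPEN. Sum of all frame-10 rolls (8+1) = 9. Cumulative: 119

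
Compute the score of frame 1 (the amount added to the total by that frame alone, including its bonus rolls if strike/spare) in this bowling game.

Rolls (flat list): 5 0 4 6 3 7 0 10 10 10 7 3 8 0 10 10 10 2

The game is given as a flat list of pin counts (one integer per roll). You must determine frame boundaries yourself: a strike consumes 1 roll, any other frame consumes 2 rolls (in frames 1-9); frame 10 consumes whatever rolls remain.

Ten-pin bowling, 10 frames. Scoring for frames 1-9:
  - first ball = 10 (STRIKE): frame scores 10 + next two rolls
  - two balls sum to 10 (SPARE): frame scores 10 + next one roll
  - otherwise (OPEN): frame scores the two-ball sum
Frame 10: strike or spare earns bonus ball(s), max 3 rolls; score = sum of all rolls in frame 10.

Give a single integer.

Answer: 5

Derivation:
Frame 1: OPEN (5+0=5). Cumulative: 5
Frame 2: SPARE (4+6=10). 10 + next roll (3) = 13. Cumulative: 18
Frame 3: SPARE (3+7=10). 10 + next roll (0) = 10. Cumulative: 28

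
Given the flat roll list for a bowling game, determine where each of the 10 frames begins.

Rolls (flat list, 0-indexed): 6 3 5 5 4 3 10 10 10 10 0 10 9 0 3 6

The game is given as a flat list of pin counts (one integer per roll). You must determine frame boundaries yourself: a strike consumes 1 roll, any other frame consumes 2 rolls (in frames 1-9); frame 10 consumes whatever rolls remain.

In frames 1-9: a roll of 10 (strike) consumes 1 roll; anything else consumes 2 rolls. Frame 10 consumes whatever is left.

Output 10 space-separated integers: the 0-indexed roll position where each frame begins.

Frame 1 starts at roll index 0: rolls=6,3 (sum=9), consumes 2 rolls
Frame 2 starts at roll index 2: rolls=5,5 (sum=10), consumes 2 rolls
Frame 3 starts at roll index 4: rolls=4,3 (sum=7), consumes 2 rolls
Frame 4 starts at roll index 6: roll=10 (strike), consumes 1 roll
Frame 5 starts at roll index 7: roll=10 (strike), consumes 1 roll
Frame 6 starts at roll index 8: roll=10 (strike), consumes 1 roll
Frame 7 starts at roll index 9: roll=10 (strike), consumes 1 roll
Frame 8 starts at roll index 10: rolls=0,10 (sum=10), consumes 2 rolls
Frame 9 starts at roll index 12: rolls=9,0 (sum=9), consumes 2 rolls
Frame 10 starts at roll index 14: 2 remaining rolls

Answer: 0 2 4 6 7 8 9 10 12 14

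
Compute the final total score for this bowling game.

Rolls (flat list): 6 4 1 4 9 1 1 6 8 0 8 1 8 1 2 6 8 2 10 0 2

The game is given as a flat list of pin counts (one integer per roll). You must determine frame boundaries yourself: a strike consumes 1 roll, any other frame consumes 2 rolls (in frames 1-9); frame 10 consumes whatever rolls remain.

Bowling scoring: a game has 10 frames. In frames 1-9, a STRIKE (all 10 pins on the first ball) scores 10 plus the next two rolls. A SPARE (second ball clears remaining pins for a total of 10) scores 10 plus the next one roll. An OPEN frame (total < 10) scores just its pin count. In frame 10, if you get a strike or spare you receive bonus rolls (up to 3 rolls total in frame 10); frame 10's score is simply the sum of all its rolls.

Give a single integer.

Answer: 100

Derivation:
Frame 1: SPARE (6+4=10). 10 + next roll (1) = 11. Cumulative: 11
Frame 2: OPEN (1+4=5). Cumulative: 16
Frame 3: SPARE (9+1=10). 10 + next roll (1) = 11. Cumulative: 27
Frame 4: OPEN (1+6=7). Cumulative: 34
Frame 5: OPEN (8+0=8). Cumulative: 42
Frame 6: OPEN (8+1=9). Cumulative: 51
Frame 7: OPEN (8+1=9). Cumulative: 60
Frame 8: OPEN (2+6=8). Cumulative: 68
Frame 9: SPARE (8+2=10). 10 + next roll (10) = 20. Cumulative: 88
Frame 10: STRIKE. Sum of all frame-10 rolls (10+0+2) = 12. Cumulative: 100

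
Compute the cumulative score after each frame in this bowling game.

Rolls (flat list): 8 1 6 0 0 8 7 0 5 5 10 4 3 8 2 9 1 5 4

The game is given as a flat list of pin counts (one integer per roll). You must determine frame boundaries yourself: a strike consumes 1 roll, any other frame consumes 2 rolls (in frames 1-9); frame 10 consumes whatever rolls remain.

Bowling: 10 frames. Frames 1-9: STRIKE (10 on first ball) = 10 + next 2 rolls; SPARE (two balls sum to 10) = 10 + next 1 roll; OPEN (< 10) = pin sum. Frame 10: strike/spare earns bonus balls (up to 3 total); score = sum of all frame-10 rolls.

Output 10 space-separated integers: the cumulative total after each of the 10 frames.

Frame 1: OPEN (8+1=9). Cumulative: 9
Frame 2: OPEN (6+0=6). Cumulative: 15
Frame 3: OPEN (0+8=8). Cumulative: 23
Frame 4: OPEN (7+0=7). Cumulative: 30
Frame 5: SPARE (5+5=10). 10 + next roll (10) = 20. Cumulative: 50
Frame 6: STRIKE. 10 + next two rolls (4+3) = 17. Cumulative: 67
Frame 7: OPEN (4+3=7). Cumulative: 74
Frame 8: SPARE (8+2=10). 10 + next roll (9) = 19. Cumulative: 93
Frame 9: SPARE (9+1=10). 10 + next roll (5) = 15. Cumulative: 108
Frame 10: OPEN. Sum of all frame-10 rolls (5+4) = 9. Cumulative: 117

Answer: 9 15 23 30 50 67 74 93 108 117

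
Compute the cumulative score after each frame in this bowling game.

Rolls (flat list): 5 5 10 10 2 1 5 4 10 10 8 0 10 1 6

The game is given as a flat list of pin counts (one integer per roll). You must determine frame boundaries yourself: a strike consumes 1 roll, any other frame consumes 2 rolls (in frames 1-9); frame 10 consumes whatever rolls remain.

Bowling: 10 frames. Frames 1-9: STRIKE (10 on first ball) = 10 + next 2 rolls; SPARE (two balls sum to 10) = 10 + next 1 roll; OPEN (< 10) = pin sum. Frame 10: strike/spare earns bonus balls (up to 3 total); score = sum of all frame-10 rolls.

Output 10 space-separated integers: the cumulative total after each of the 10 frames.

Answer: 20 42 55 58 67 95 113 121 138 145

Derivation:
Frame 1: SPARE (5+5=10). 10 + next roll (10) = 20. Cumulative: 20
Frame 2: STRIKE. 10 + next two rolls (10+2) = 22. Cumulative: 42
Frame 3: STRIKE. 10 + next two rolls (2+1) = 13. Cumulative: 55
Frame 4: OPEN (2+1=3). Cumulative: 58
Frame 5: OPEN (5+4=9). Cumulative: 67
Frame 6: STRIKE. 10 + next two rolls (10+8) = 28. Cumulative: 95
Frame 7: STRIKE. 10 + next two rolls (8+0) = 18. Cumulative: 113
Frame 8: OPEN (8+0=8). Cumulative: 121
Frame 9: STRIKE. 10 + next two rolls (1+6) = 17. Cumulative: 138
Frame 10: OPEN. Sum of all frame-10 rolls (1+6) = 7. Cumulative: 145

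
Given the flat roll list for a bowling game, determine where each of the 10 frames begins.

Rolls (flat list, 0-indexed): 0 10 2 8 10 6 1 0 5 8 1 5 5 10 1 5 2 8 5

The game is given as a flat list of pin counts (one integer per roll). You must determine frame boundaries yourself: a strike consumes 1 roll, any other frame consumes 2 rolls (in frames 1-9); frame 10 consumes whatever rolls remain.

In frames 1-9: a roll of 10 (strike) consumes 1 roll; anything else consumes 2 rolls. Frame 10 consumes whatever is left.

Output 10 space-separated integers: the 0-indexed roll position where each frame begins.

Answer: 0 2 4 5 7 9 11 13 14 16

Derivation:
Frame 1 starts at roll index 0: rolls=0,10 (sum=10), consumes 2 rolls
Frame 2 starts at roll index 2: rolls=2,8 (sum=10), consumes 2 rolls
Frame 3 starts at roll index 4: roll=10 (strike), consumes 1 roll
Frame 4 starts at roll index 5: rolls=6,1 (sum=7), consumes 2 rolls
Frame 5 starts at roll index 7: rolls=0,5 (sum=5), consumes 2 rolls
Frame 6 starts at roll index 9: rolls=8,1 (sum=9), consumes 2 rolls
Frame 7 starts at roll index 11: rolls=5,5 (sum=10), consumes 2 rolls
Frame 8 starts at roll index 13: roll=10 (strike), consumes 1 roll
Frame 9 starts at roll index 14: rolls=1,5 (sum=6), consumes 2 rolls
Frame 10 starts at roll index 16: 3 remaining rolls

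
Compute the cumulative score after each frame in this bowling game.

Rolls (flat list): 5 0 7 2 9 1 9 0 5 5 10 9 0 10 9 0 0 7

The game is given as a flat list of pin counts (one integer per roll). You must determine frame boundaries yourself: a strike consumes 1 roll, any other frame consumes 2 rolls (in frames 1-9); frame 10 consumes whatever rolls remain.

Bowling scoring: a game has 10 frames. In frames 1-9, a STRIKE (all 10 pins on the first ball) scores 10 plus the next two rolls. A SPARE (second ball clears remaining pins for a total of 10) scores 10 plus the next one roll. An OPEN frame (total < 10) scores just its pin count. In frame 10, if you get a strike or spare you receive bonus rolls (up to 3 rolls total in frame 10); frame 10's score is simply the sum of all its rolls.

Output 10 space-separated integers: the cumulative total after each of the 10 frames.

Answer: 5 14 33 42 62 81 90 109 118 125

Derivation:
Frame 1: OPEN (5+0=5). Cumulative: 5
Frame 2: OPEN (7+2=9). Cumulative: 14
Frame 3: SPARE (9+1=10). 10 + next roll (9) = 19. Cumulative: 33
Frame 4: OPEN (9+0=9). Cumulative: 42
Frame 5: SPARE (5+5=10). 10 + next roll (10) = 20. Cumulative: 62
Frame 6: STRIKE. 10 + next two rolls (9+0) = 19. Cumulative: 81
Frame 7: OPEN (9+0=9). Cumulative: 90
Frame 8: STRIKE. 10 + next two rolls (9+0) = 19. Cumulative: 109
Frame 9: OPEN (9+0=9). Cumulative: 118
Frame 10: OPEN. Sum of all frame-10 rolls (0+7) = 7. Cumulative: 125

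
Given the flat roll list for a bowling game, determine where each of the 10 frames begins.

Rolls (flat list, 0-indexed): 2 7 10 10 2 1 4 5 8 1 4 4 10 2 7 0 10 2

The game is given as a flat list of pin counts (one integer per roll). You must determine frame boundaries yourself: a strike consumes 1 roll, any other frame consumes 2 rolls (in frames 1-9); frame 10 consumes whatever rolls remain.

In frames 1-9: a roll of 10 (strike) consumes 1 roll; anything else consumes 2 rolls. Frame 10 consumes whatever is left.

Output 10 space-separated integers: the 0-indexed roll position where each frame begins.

Answer: 0 2 3 4 6 8 10 12 13 15

Derivation:
Frame 1 starts at roll index 0: rolls=2,7 (sum=9), consumes 2 rolls
Frame 2 starts at roll index 2: roll=10 (strike), consumes 1 roll
Frame 3 starts at roll index 3: roll=10 (strike), consumes 1 roll
Frame 4 starts at roll index 4: rolls=2,1 (sum=3), consumes 2 rolls
Frame 5 starts at roll index 6: rolls=4,5 (sum=9), consumes 2 rolls
Frame 6 starts at roll index 8: rolls=8,1 (sum=9), consumes 2 rolls
Frame 7 starts at roll index 10: rolls=4,4 (sum=8), consumes 2 rolls
Frame 8 starts at roll index 12: roll=10 (strike), consumes 1 roll
Frame 9 starts at roll index 13: rolls=2,7 (sum=9), consumes 2 rolls
Frame 10 starts at roll index 15: 3 remaining rolls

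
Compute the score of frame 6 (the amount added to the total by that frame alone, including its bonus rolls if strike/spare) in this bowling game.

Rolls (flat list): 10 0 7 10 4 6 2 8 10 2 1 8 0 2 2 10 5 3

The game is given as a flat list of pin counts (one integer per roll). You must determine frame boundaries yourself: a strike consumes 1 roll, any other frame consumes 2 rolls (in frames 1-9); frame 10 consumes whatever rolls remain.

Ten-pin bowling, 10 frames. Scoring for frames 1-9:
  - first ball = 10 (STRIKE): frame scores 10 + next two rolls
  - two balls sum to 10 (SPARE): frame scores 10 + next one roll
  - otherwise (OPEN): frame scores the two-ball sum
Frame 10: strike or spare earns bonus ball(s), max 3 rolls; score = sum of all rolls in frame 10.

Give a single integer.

Frame 1: STRIKE. 10 + next two rolls (0+7) = 17. Cumulative: 17
Frame 2: OPEN (0+7=7). Cumulative: 24
Frame 3: STRIKE. 10 + next two rolls (4+6) = 20. Cumulative: 44
Frame 4: SPARE (4+6=10). 10 + next roll (2) = 12. Cumulative: 56
Frame 5: SPARE (2+8=10). 10 + next roll (10) = 20. Cumulative: 76
Frame 6: STRIKE. 10 + next two rolls (2+1) = 13. Cumulative: 89
Frame 7: OPEN (2+1=3). Cumulative: 92
Frame 8: OPEN (8+0=8). Cumulative: 100

Answer: 13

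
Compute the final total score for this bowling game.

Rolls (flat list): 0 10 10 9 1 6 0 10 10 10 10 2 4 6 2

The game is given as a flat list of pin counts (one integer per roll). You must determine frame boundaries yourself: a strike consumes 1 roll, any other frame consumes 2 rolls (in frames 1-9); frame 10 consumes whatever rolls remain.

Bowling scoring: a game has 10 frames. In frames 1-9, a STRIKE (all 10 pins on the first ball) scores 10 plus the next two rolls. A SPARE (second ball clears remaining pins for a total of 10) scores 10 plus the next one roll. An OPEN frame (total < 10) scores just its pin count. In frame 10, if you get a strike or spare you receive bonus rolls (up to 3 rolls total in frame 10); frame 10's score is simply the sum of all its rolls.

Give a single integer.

Frame 1: SPARE (0+10=10). 10 + next roll (10) = 20. Cumulative: 20
Frame 2: STRIKE. 10 + next two rolls (9+1) = 20. Cumulative: 40
Frame 3: SPARE (9+1=10). 10 + next roll (6) = 16. Cumulative: 56
Frame 4: OPEN (6+0=6). Cumulative: 62
Frame 5: STRIKE. 10 + next two rolls (10+10) = 30. Cumulative: 92
Frame 6: STRIKE. 10 + next two rolls (10+10) = 30. Cumulative: 122
Frame 7: STRIKE. 10 + next two rolls (10+2) = 22. Cumulative: 144
Frame 8: STRIKE. 10 + next two rolls (2+4) = 16. Cumulative: 160
Frame 9: OPEN (2+4=6). Cumulative: 166
Frame 10: OPEN. Sum of all frame-10 rolls (6+2) = 8. Cumulative: 174

Answer: 174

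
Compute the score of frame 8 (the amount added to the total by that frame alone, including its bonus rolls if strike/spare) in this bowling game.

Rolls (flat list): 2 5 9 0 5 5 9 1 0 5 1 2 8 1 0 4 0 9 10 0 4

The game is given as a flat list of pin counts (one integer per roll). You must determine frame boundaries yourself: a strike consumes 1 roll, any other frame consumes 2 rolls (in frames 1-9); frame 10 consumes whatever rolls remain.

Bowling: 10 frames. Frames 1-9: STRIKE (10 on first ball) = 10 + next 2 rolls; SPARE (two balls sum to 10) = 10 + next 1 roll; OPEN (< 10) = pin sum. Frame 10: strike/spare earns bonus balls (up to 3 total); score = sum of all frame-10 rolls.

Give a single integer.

Frame 1: OPEN (2+5=7). Cumulative: 7
Frame 2: OPEN (9+0=9). Cumulative: 16
Frame 3: SPARE (5+5=10). 10 + next roll (9) = 19. Cumulative: 35
Frame 4: SPARE (9+1=10). 10 + next roll (0) = 10. Cumulative: 45
Frame 5: OPEN (0+5=5). Cumulative: 50
Frame 6: OPEN (1+2=3). Cumulative: 53
Frame 7: OPEN (8+1=9). Cumulative: 62
Frame 8: OPEN (0+4=4). Cumulative: 66
Frame 9: OPEN (0+9=9). Cumulative: 75
Frame 10: STRIKE. Sum of all frame-10 rolls (10+0+4) = 14. Cumulative: 89

Answer: 4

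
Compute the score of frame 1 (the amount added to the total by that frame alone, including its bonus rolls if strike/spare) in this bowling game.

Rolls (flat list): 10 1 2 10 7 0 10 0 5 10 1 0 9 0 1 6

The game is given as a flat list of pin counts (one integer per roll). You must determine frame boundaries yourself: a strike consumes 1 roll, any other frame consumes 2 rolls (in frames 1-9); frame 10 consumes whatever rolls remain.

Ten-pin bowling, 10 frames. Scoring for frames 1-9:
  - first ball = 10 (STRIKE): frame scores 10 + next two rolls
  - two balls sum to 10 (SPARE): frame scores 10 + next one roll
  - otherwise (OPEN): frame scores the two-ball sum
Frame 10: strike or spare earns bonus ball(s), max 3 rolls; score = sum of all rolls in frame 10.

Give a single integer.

Frame 1: STRIKE. 10 + next two rolls (1+2) = 13. Cumulative: 13
Frame 2: OPEN (1+2=3). Cumulative: 16
Frame 3: STRIKE. 10 + next two rolls (7+0) = 17. Cumulative: 33

Answer: 13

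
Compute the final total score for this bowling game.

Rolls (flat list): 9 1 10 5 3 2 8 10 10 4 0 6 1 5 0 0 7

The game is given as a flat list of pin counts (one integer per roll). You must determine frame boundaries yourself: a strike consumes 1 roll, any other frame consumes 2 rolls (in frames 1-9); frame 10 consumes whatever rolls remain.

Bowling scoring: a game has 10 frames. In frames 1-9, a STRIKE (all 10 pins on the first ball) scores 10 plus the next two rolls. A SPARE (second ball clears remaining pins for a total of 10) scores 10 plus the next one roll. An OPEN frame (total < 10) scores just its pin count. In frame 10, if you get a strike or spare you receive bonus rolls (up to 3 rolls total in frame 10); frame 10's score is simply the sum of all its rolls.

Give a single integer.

Answer: 127

Derivation:
Frame 1: SPARE (9+1=10). 10 + next roll (10) = 20. Cumulative: 20
Frame 2: STRIKE. 10 + next two rolls (5+3) = 18. Cumulative: 38
Frame 3: OPEN (5+3=8). Cumulative: 46
Frame 4: SPARE (2+8=10). 10 + next roll (10) = 20. Cumulative: 66
Frame 5: STRIKE. 10 + next two rolls (10+4) = 24. Cumulative: 90
Frame 6: STRIKE. 10 + next two rolls (4+0) = 14. Cumulative: 104
Frame 7: OPEN (4+0=4). Cumulative: 108
Frame 8: OPEN (6+1=7). Cumulative: 115
Frame 9: OPEN (5+0=5). Cumulative: 120
Frame 10: OPEN. Sum of all frame-10 rolls (0+7) = 7. Cumulative: 127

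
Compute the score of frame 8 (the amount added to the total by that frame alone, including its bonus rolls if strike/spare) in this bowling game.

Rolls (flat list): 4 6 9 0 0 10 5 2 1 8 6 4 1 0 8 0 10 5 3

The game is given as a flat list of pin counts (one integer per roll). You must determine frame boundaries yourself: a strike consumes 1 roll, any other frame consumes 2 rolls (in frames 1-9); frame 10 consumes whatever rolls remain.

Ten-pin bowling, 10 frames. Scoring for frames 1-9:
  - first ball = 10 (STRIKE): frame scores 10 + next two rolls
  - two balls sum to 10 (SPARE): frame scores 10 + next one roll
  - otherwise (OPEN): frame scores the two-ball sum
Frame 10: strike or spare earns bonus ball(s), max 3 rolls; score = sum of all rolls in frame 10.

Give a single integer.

Answer: 8

Derivation:
Frame 1: SPARE (4+6=10). 10 + next roll (9) = 19. Cumulative: 19
Frame 2: OPEN (9+0=9). Cumulative: 28
Frame 3: SPARE (0+10=10). 10 + next roll (5) = 15. Cumulative: 43
Frame 4: OPEN (5+2=7). Cumulative: 50
Frame 5: OPEN (1+8=9). Cumulative: 59
Frame 6: SPARE (6+4=10). 10 + next roll (1) = 11. Cumulative: 70
Frame 7: OPEN (1+0=1). Cumulative: 71
Frame 8: OPEN (8+0=8). Cumulative: 79
Frame 9: STRIKE. 10 + next two rolls (5+3) = 18. Cumulative: 97
Frame 10: OPEN. Sum of all frame-10 rolls (5+3) = 8. Cumulative: 105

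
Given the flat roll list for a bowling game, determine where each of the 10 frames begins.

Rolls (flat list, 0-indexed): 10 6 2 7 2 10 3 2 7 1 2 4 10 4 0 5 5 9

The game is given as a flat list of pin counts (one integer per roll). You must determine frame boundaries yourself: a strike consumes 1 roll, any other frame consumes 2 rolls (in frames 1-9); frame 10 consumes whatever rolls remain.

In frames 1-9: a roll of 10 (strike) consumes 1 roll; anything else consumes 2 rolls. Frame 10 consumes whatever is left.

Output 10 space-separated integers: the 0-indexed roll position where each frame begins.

Answer: 0 1 3 5 6 8 10 12 13 15

Derivation:
Frame 1 starts at roll index 0: roll=10 (strike), consumes 1 roll
Frame 2 starts at roll index 1: rolls=6,2 (sum=8), consumes 2 rolls
Frame 3 starts at roll index 3: rolls=7,2 (sum=9), consumes 2 rolls
Frame 4 starts at roll index 5: roll=10 (strike), consumes 1 roll
Frame 5 starts at roll index 6: rolls=3,2 (sum=5), consumes 2 rolls
Frame 6 starts at roll index 8: rolls=7,1 (sum=8), consumes 2 rolls
Frame 7 starts at roll index 10: rolls=2,4 (sum=6), consumes 2 rolls
Frame 8 starts at roll index 12: roll=10 (strike), consumes 1 roll
Frame 9 starts at roll index 13: rolls=4,0 (sum=4), consumes 2 rolls
Frame 10 starts at roll index 15: 3 remaining rolls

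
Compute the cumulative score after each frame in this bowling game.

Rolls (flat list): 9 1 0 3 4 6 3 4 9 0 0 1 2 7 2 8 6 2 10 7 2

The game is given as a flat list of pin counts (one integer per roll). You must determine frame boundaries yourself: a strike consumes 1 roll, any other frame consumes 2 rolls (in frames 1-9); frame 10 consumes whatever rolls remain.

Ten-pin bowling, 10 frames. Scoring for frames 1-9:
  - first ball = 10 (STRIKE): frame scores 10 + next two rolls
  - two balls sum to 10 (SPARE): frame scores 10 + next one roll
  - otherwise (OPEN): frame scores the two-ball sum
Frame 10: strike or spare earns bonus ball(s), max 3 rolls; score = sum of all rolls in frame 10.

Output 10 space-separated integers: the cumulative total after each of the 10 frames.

Answer: 10 13 26 33 42 43 52 68 76 95

Derivation:
Frame 1: SPARE (9+1=10). 10 + next roll (0) = 10. Cumulative: 10
Frame 2: OPEN (0+3=3). Cumulative: 13
Frame 3: SPARE (4+6=10). 10 + next roll (3) = 13. Cumulative: 26
Frame 4: OPEN (3+4=7). Cumulative: 33
Frame 5: OPEN (9+0=9). Cumulative: 42
Frame 6: OPEN (0+1=1). Cumulative: 43
Frame 7: OPEN (2+7=9). Cumulative: 52
Frame 8: SPARE (2+8=10). 10 + next roll (6) = 16. Cumulative: 68
Frame 9: OPEN (6+2=8). Cumulative: 76
Frame 10: STRIKE. Sum of all frame-10 rolls (10+7+2) = 19. Cumulative: 95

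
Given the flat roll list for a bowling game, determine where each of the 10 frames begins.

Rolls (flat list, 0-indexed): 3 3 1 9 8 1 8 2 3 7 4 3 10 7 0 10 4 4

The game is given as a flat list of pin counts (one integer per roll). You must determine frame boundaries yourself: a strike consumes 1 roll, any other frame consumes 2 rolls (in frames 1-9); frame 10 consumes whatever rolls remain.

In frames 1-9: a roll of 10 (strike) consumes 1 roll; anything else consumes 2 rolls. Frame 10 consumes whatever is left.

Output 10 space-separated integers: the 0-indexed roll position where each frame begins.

Frame 1 starts at roll index 0: rolls=3,3 (sum=6), consumes 2 rolls
Frame 2 starts at roll index 2: rolls=1,9 (sum=10), consumes 2 rolls
Frame 3 starts at roll index 4: rolls=8,1 (sum=9), consumes 2 rolls
Frame 4 starts at roll index 6: rolls=8,2 (sum=10), consumes 2 rolls
Frame 5 starts at roll index 8: rolls=3,7 (sum=10), consumes 2 rolls
Frame 6 starts at roll index 10: rolls=4,3 (sum=7), consumes 2 rolls
Frame 7 starts at roll index 12: roll=10 (strike), consumes 1 roll
Frame 8 starts at roll index 13: rolls=7,0 (sum=7), consumes 2 rolls
Frame 9 starts at roll index 15: roll=10 (strike), consumes 1 roll
Frame 10 starts at roll index 16: 2 remaining rolls

Answer: 0 2 4 6 8 10 12 13 15 16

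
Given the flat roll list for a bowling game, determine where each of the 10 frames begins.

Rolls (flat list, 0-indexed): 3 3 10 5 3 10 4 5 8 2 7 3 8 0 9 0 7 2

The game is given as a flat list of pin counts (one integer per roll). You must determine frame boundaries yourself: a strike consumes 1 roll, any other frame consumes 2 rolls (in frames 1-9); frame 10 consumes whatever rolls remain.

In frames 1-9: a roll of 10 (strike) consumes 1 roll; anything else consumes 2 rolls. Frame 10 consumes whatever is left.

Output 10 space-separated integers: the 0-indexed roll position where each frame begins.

Answer: 0 2 3 5 6 8 10 12 14 16

Derivation:
Frame 1 starts at roll index 0: rolls=3,3 (sum=6), consumes 2 rolls
Frame 2 starts at roll index 2: roll=10 (strike), consumes 1 roll
Frame 3 starts at roll index 3: rolls=5,3 (sum=8), consumes 2 rolls
Frame 4 starts at roll index 5: roll=10 (strike), consumes 1 roll
Frame 5 starts at roll index 6: rolls=4,5 (sum=9), consumes 2 rolls
Frame 6 starts at roll index 8: rolls=8,2 (sum=10), consumes 2 rolls
Frame 7 starts at roll index 10: rolls=7,3 (sum=10), consumes 2 rolls
Frame 8 starts at roll index 12: rolls=8,0 (sum=8), consumes 2 rolls
Frame 9 starts at roll index 14: rolls=9,0 (sum=9), consumes 2 rolls
Frame 10 starts at roll index 16: 2 remaining rolls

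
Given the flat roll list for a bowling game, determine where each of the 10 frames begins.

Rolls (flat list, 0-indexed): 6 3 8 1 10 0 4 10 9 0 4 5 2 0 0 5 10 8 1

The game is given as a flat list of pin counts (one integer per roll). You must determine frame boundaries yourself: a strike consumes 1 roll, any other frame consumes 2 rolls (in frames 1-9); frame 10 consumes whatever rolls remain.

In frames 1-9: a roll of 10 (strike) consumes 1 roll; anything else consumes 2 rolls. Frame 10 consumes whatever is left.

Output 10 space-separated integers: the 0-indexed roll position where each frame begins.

Frame 1 starts at roll index 0: rolls=6,3 (sum=9), consumes 2 rolls
Frame 2 starts at roll index 2: rolls=8,1 (sum=9), consumes 2 rolls
Frame 3 starts at roll index 4: roll=10 (strike), consumes 1 roll
Frame 4 starts at roll index 5: rolls=0,4 (sum=4), consumes 2 rolls
Frame 5 starts at roll index 7: roll=10 (strike), consumes 1 roll
Frame 6 starts at roll index 8: rolls=9,0 (sum=9), consumes 2 rolls
Frame 7 starts at roll index 10: rolls=4,5 (sum=9), consumes 2 rolls
Frame 8 starts at roll index 12: rolls=2,0 (sum=2), consumes 2 rolls
Frame 9 starts at roll index 14: rolls=0,5 (sum=5), consumes 2 rolls
Frame 10 starts at roll index 16: 3 remaining rolls

Answer: 0 2 4 5 7 8 10 12 14 16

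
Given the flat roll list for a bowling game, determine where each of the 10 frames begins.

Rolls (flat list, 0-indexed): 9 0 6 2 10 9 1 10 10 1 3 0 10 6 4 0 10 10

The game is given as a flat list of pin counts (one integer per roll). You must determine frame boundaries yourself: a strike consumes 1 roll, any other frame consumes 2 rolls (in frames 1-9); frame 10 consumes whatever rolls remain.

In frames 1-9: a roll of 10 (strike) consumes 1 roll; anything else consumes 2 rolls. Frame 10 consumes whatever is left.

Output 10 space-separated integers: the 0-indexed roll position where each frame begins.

Answer: 0 2 4 5 7 8 9 11 13 15

Derivation:
Frame 1 starts at roll index 0: rolls=9,0 (sum=9), consumes 2 rolls
Frame 2 starts at roll index 2: rolls=6,2 (sum=8), consumes 2 rolls
Frame 3 starts at roll index 4: roll=10 (strike), consumes 1 roll
Frame 4 starts at roll index 5: rolls=9,1 (sum=10), consumes 2 rolls
Frame 5 starts at roll index 7: roll=10 (strike), consumes 1 roll
Frame 6 starts at roll index 8: roll=10 (strike), consumes 1 roll
Frame 7 starts at roll index 9: rolls=1,3 (sum=4), consumes 2 rolls
Frame 8 starts at roll index 11: rolls=0,10 (sum=10), consumes 2 rolls
Frame 9 starts at roll index 13: rolls=6,4 (sum=10), consumes 2 rolls
Frame 10 starts at roll index 15: 3 remaining rolls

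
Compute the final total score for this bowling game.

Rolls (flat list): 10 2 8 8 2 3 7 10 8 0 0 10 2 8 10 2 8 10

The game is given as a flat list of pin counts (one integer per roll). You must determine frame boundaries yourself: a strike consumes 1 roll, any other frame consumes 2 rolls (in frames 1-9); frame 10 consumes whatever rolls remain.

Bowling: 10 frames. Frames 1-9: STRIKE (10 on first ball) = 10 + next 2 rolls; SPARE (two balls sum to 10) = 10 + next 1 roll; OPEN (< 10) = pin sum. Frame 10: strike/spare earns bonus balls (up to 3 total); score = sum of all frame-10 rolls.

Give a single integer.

Frame 1: STRIKE. 10 + next two rolls (2+8) = 20. Cumulative: 20
Frame 2: SPARE (2+8=10). 10 + next roll (8) = 18. Cumulative: 38
Frame 3: SPARE (8+2=10). 10 + next roll (3) = 13. Cumulative: 51
Frame 4: SPARE (3+7=10). 10 + next roll (10) = 20. Cumulative: 71
Frame 5: STRIKE. 10 + next two rolls (8+0) = 18. Cumulative: 89
Frame 6: OPEN (8+0=8). Cumulative: 97
Frame 7: SPARE (0+10=10). 10 + next roll (2) = 12. Cumulative: 109
Frame 8: SPARE (2+8=10). 10 + next roll (10) = 20. Cumulative: 129
Frame 9: STRIKE. 10 + next two rolls (2+8) = 20. Cumulative: 149
Frame 10: SPARE. Sum of all frame-10 rolls (2+8+10) = 20. Cumulative: 169

Answer: 169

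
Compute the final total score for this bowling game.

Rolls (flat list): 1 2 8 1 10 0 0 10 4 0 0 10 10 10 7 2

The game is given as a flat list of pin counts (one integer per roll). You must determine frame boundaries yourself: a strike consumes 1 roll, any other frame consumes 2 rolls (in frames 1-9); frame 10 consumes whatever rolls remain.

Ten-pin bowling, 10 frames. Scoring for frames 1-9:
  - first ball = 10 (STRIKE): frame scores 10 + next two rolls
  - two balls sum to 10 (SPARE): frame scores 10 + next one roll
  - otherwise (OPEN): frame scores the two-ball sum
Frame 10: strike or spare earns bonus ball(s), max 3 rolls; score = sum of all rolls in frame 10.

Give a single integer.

Frame 1: OPEN (1+2=3). Cumulative: 3
Frame 2: OPEN (8+1=9). Cumulative: 12
Frame 3: STRIKE. 10 + next two rolls (0+0) = 10. Cumulative: 22
Frame 4: OPEN (0+0=0). Cumulative: 22
Frame 5: STRIKE. 10 + next two rolls (4+0) = 14. Cumulative: 36
Frame 6: OPEN (4+0=4). Cumulative: 40
Frame 7: SPARE (0+10=10). 10 + next roll (10) = 20. Cumulative: 60
Frame 8: STRIKE. 10 + next two rolls (10+7) = 27. Cumulative: 87
Frame 9: STRIKE. 10 + next two rolls (7+2) = 19. Cumulative: 106
Frame 10: OPEN. Sum of all frame-10 rolls (7+2) = 9. Cumulative: 115

Answer: 115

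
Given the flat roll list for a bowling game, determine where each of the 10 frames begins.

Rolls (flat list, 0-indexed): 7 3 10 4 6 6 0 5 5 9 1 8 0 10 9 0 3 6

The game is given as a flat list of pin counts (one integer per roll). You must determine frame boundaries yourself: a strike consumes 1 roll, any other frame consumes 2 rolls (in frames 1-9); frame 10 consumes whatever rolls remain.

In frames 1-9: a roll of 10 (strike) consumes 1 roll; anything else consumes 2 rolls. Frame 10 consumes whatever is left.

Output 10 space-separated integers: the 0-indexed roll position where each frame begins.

Frame 1 starts at roll index 0: rolls=7,3 (sum=10), consumes 2 rolls
Frame 2 starts at roll index 2: roll=10 (strike), consumes 1 roll
Frame 3 starts at roll index 3: rolls=4,6 (sum=10), consumes 2 rolls
Frame 4 starts at roll index 5: rolls=6,0 (sum=6), consumes 2 rolls
Frame 5 starts at roll index 7: rolls=5,5 (sum=10), consumes 2 rolls
Frame 6 starts at roll index 9: rolls=9,1 (sum=10), consumes 2 rolls
Frame 7 starts at roll index 11: rolls=8,0 (sum=8), consumes 2 rolls
Frame 8 starts at roll index 13: roll=10 (strike), consumes 1 roll
Frame 9 starts at roll index 14: rolls=9,0 (sum=9), consumes 2 rolls
Frame 10 starts at roll index 16: 2 remaining rolls

Answer: 0 2 3 5 7 9 11 13 14 16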